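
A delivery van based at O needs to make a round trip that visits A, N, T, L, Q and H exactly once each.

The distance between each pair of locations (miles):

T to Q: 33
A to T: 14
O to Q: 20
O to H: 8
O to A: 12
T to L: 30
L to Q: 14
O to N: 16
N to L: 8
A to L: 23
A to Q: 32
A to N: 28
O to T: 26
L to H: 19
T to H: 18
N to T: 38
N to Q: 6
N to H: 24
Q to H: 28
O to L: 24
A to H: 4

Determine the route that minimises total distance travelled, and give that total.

Minimum total distance: 90 miles.

O→A→N→T→L→Q→H→O: 12+28+38+30+14+28+8 = 158
O→A→N→T→L→H→Q→O: 12+28+38+30+19+28+20 = 175
O→A→N→T→Q→L→H→O: 12+28+38+33+14+19+8 = 152
O→A→N→T→Q→H→L→O: 12+28+38+33+28+19+24 = 182
O→A→N→T→H→L→Q→O: 12+28+38+18+19+14+20 = 149
O→A→N→T→H→Q→L→O: 12+28+38+18+28+14+24 = 162
O→A→N→L→T→Q→H→O: 12+28+8+30+33+28+8 = 147
O→A→N→L→T→H→Q→O: 12+28+8+30+18+28+20 = 144
… (352 more)
O→Q→N→L→T→A→H→O: 20+6+8+30+14+4+8 = 90  ← best
The minimum is 90.
One optimal route: O → Q → N → L → T → A → H → O (or its reverse).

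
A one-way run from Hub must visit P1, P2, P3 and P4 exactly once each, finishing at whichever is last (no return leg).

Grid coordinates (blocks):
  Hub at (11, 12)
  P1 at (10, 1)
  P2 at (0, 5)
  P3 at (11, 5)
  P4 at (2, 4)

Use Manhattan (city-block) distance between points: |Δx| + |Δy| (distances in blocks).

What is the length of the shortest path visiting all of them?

Shortest open route: 26 blocks.

There are 4! = 24 possible orderings.
Hub → P1 → P2 → P3 → P4: 12+14+11+10 = 47
Hub → P1 → P2 → P4 → P3: 12+14+3+10 = 39
Hub → P1 → P3 → P2 → P4: 12+5+11+3 = 31
Hub → P1 → P3 → P4 → P2: 12+5+10+3 = 30
Hub → P1 → P4 → P2 → P3: 12+11+3+11 = 37
Hub → P1 → P4 → P3 → P2: 12+11+10+11 = 44
Hub → P2 → P1 → P3 → P4: 18+14+5+10 = 47
Hub → P2 → P1 → P4 → P3: 18+14+11+10 = 53
Hub → P2 → P3 → P1 → P4: 18+11+5+11 = 45
Hub → P2 → P3 → P4 → P1: 18+11+10+11 = 50
Hub → P2 → P4 → P1 → P3: 18+3+11+5 = 37
Hub → P2 → P4 → P3 → P1: 18+3+10+5 = 36
Hub → P3 → P1 → P2 → P4: 7+5+14+3 = 29
Hub → P3 → P1 → P4 → P2: 7+5+11+3 = 26
… (10 more)
The minimum is 26.
One shortest path: Hub → P3 → P1 → P4 → P2.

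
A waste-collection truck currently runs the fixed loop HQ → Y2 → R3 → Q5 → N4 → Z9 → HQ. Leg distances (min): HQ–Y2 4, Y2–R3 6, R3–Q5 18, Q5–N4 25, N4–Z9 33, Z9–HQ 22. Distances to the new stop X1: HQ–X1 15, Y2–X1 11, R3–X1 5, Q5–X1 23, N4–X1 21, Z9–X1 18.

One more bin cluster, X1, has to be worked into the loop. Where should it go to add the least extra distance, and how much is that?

Minimum extra distance: 6 min, inserting X1 between N4 and Z9.

Insertion cost between consecutive stops i–j is d(i,X1) + d(X1,j) − d(i,j):
  between HQ and Y2: 15 + 11 − 4 = 22
  between Y2 and R3: 11 + 5 − 6 = 10
  between R3 and Q5: 5 + 23 − 18 = 10
  between Q5 and N4: 23 + 21 − 25 = 19
  between N4 and Z9: 21 + 18 − 33 = 6
  between Z9 and HQ: 18 + 15 − 22 = 11
Cheapest insertion is between N4 and Z9, adding 6.
New total = 108 + 6 = 114.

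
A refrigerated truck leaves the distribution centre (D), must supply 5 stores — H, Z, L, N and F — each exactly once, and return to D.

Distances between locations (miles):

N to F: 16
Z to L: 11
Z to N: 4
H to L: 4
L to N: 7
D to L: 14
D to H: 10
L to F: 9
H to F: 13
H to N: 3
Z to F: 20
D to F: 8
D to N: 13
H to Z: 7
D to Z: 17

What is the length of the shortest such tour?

D → H → Z → L → N → F → D: 10+7+11+7+16+8 = 59
D → H → Z → L → F → N → D: 10+7+11+9+16+13 = 66
D → H → Z → N → L → F → D: 10+7+4+7+9+8 = 45
D → H → Z → N → F → L → D: 10+7+4+16+9+14 = 60
D → H → Z → F → L → N → D: 10+7+20+9+7+13 = 66
D → H → Z → F → N → L → D: 10+7+20+16+7+14 = 74
D → H → L → Z → N → F → D: 10+4+11+4+16+8 = 53
D → H → L → Z → F → N → D: 10+4+11+20+16+13 = 74
D → H → L → N → Z → F → D: 10+4+7+4+20+8 = 53
D → H → L → N → F → Z → D: 10+4+7+16+20+17 = 74
D → H → L → F → Z → N → D: 10+4+9+20+4+13 = 60
D → H → L → F → N → Z → D: 10+4+9+16+4+17 = 60
D → H → N → Z → L → F → D: 10+3+4+11+9+8 = 45
D → H → N → Z → F → L → D: 10+3+4+20+9+14 = 60
… (46 more)
The minimum is 45.
One optimal route: D → H → Z → N → L → F → D (or its reverse).

45 miles — the shortest possible round trip.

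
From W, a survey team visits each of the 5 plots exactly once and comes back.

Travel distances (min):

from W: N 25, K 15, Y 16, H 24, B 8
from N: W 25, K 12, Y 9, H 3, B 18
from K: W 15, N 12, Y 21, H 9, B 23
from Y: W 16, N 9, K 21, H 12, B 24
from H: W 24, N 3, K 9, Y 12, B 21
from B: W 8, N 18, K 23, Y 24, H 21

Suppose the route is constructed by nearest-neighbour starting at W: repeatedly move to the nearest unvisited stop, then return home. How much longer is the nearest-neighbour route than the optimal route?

From W: B=8, K=15, Y=16, H=24, N=25 → choose B (8).
From B: N=18, H=21, K=23, Y=24 → choose N (18).
From N: H=3, Y=9, K=12 → choose H (3).
From H: K=9, Y=12 → choose K (9).
From K: Y=21 → choose Y (21).
NN route W → B → N → H → K → Y → W costs 75.
Optimal: W → K → H → N → Y → B → W costs 68 (by enumerating all 60 distinct tours).
Excess = 75 − 68 = 7.

Excess over optimum: 7 min.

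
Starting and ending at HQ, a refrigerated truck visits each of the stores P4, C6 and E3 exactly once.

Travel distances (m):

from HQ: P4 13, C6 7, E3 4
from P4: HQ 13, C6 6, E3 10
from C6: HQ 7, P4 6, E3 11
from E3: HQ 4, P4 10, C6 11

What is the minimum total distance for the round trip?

There are 3 distinct closed tours to check (reversals are equivalent).
HQ - P4 - C6 - E3 - HQ: 13+6+11+4 = 34
HQ - P4 - E3 - C6 - HQ: 13+10+11+7 = 41
HQ - C6 - P4 - E3 - HQ: 7+6+10+4 = 27
The minimum is 27.
One optimal route: HQ → C6 → P4 → E3 → HQ (or its reverse).

27 m — the shortest possible round trip.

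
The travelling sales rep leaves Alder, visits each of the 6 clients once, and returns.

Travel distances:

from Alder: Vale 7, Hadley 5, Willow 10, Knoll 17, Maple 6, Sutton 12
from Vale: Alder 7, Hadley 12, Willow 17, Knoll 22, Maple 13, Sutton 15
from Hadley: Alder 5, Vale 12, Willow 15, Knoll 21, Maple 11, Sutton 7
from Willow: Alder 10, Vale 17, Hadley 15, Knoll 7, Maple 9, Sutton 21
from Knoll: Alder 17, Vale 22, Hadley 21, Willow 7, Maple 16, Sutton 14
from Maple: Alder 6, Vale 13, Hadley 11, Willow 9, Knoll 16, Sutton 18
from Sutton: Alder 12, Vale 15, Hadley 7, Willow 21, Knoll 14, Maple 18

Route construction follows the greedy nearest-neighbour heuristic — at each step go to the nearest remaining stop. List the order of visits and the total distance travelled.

Nearest-neighbour total = 62; route Alder → Hadley → Sutton → Knoll → Willow → Maple → Vale → Alder.

From Alder: distances to unvisited — Hadley=5, Maple=6, Vale=7, Willow=10, Sutton=12, Knoll=17. Nearest is Hadley (5).
From Hadley: distances to unvisited — Sutton=7, Maple=11, Vale=12, Willow=15, Knoll=21. Nearest is Sutton (7).
From Sutton: distances to unvisited — Knoll=14, Vale=15, Maple=18, Willow=21. Nearest is Knoll (14).
From Knoll: distances to unvisited — Willow=7, Maple=16, Vale=22. Nearest is Willow (7).
From Willow: distances to unvisited — Maple=9, Vale=17. Nearest is Maple (9).
From Maple: distances to unvisited — Vale=13. Nearest is Vale (13).
Return Vale→Alder: 7.
Total = 5 + 7 + 14 + 7 + 9 + 13 + 7 = 62.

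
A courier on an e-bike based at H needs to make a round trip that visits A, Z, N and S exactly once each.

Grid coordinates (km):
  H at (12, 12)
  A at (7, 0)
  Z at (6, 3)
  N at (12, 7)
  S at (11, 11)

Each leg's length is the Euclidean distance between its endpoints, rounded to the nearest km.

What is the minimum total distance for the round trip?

H → A → Z → N → S → H: 13+3+7+4+1 = 28
H → A → Z → S → N → H: 13+3+9+4+5 = 34
H → A → N → Z → S → H: 13+9+7+9+1 = 39
H → A → N → S → Z → H: 13+9+4+9+11 = 46
H → A → S → Z → N → H: 13+12+9+7+5 = 46
H → A → S → N → Z → H: 13+12+4+7+11 = 47
H → Z → A → N → S → H: 11+3+9+4+1 = 28
H → Z → A → S → N → H: 11+3+12+4+5 = 35
H → Z → N → A → S → H: 11+7+9+12+1 = 40
H → Z → S → A → N → H: 11+9+12+9+5 = 46
H → N → A → Z → S → H: 5+9+3+9+1 = 27
H → N → Z → A → S → H: 5+7+3+12+1 = 28
The minimum is 27.
One optimal route: H → N → A → Z → S → H (or its reverse).

Shortest round trip = 27 km.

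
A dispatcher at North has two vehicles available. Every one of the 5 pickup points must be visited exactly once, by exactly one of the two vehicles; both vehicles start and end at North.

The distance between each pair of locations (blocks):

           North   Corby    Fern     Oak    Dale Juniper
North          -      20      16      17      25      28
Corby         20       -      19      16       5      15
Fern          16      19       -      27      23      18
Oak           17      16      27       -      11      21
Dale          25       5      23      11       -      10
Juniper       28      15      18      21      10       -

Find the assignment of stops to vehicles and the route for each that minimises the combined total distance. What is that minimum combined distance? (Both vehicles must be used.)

Try each way of splitting the stops between the two vehicles (each non-empty) and, for each split, find the best tour for each vehicle:
  {Corby} + {Fern, Oak, Dale, Juniper}: 40 + 72 = 112
  {Fern} + {Corby, Oak, Dale, Juniper}: 32 + 73 = 105
  {Corby, Fern} + {Oak, Dale, Juniper}: 55 + 66 = 121
  {Oak} + {Corby, Fern, Dale, Juniper}: 34 + 69 = 103
  {Corby, Oak} + {Fern, Dale, Juniper}: 53 + 69 = 122
  {Fern, Oak} + {Corby, Dale, Juniper}: 60 + 63 = 123
  … (15 splits in total)
Best: vehicle 1 North → Oak → North = 34; vehicle 2 North → Corby → Dale → Juniper → Fern → North = 69; combined 103.

103 blocks — the smallest possible combined total.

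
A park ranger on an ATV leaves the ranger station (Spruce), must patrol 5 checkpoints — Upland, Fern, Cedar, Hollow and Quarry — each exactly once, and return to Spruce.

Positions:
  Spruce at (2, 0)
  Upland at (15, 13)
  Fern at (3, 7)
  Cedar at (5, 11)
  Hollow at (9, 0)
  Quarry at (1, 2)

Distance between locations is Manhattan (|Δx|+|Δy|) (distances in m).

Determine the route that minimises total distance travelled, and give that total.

Shortest round trip = 54 m.

There are 60 distinct closed tours to check (reversals are equivalent).
Spruce-Upland-Fern-Cedar-Hollow-Quarry-Spruce: 26+18+6+15+10+3 = 78
Spruce-Upland-Fern-Cedar-Quarry-Hollow-Spruce: 26+18+6+13+10+7 = 80
Spruce-Upland-Fern-Hollow-Cedar-Quarry-Spruce: 26+18+13+15+13+3 = 88
Spruce-Upland-Fern-Hollow-Quarry-Cedar-Spruce: 26+18+13+10+13+14 = 94
Spruce-Upland-Fern-Quarry-Cedar-Hollow-Spruce: 26+18+7+13+15+7 = 86
Spruce-Upland-Fern-Quarry-Hollow-Cedar-Spruce: 26+18+7+10+15+14 = 90
Spruce-Upland-Cedar-Fern-Hollow-Quarry-Spruce: 26+12+6+13+10+3 = 70
Spruce-Upland-Cedar-Fern-Quarry-Hollow-Spruce: 26+12+6+7+10+7 = 68
Spruce-Upland-Cedar-Hollow-Fern-Quarry-Spruce: 26+12+15+13+7+3 = 76
Spruce-Upland-Cedar-Hollow-Quarry-Fern-Spruce: 26+12+15+10+7+8 = 78
Spruce-Upland-Cedar-Quarry-Fern-Hollow-Spruce: 26+12+13+7+13+7 = 78
Spruce-Upland-Cedar-Quarry-Hollow-Fern-Spruce: 26+12+13+10+13+8 = 82
Spruce-Upland-Hollow-Fern-Cedar-Quarry-Spruce: 26+19+13+6+13+3 = 80
Spruce-Upland-Hollow-Fern-Quarry-Cedar-Spruce: 26+19+13+7+13+14 = 92
… (46 more)
Spruce-Hollow-Upland-Cedar-Fern-Quarry-Spruce: 7+19+12+6+7+3 = 54  ← best
The minimum is 54.
One optimal route: Spruce → Hollow → Upland → Cedar → Fern → Quarry → Spruce (or its reverse).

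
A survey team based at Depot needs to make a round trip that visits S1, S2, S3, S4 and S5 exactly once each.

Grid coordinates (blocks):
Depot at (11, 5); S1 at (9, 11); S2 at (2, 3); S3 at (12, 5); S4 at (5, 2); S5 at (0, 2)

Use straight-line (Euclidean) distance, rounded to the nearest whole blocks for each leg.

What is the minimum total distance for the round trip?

33 blocks — the shortest possible round trip.

With 5 stops there are 5!/2 = 60 distinct round trips (a route and its reverse cost the same).
Depot → S1 → S2 → S3 → S4 → S5 → Depot: 6+11+10+8+5+11 = 51
Depot → S1 → S2 → S3 → S5 → S4 → Depot: 6+11+10+12+5+7 = 51
Depot → S1 → S2 → S4 → S3 → S5 → Depot: 6+11+3+8+12+11 = 51
Depot → S1 → S2 → S4 → S5 → S3 → Depot: 6+11+3+5+12+1 = 38
Depot → S1 → S2 → S5 → S3 → S4 → Depot: 6+11+2+12+8+7 = 46
Depot → S1 → S2 → S5 → S4 → S3 → Depot: 6+11+2+5+8+1 = 33
Depot → S1 → S3 → S2 → S4 → S5 → Depot: 6+7+10+3+5+11 = 42
Depot → S1 → S3 → S2 → S5 → S4 → Depot: 6+7+10+2+5+7 = 37
Depot → S1 → S3 → S4 → S2 → S5 → Depot: 6+7+8+3+2+11 = 37
Depot → S1 → S3 → S4 → S5 → S2 → Depot: 6+7+8+5+2+9 = 37
Depot → S1 → S3 → S5 → S2 → S4 → Depot: 6+7+12+2+3+7 = 37
Depot → S1 → S3 → S5 → S4 → S2 → Depot: 6+7+12+5+3+9 = 42
Depot → S1 → S4 → S2 → S3 → S5 → Depot: 6+10+3+10+12+11 = 52
Depot → S1 → S4 → S2 → S5 → S3 → Depot: 6+10+3+2+12+1 = 34
… (46 more)
The minimum is 33.
One optimal route: Depot → S1 → S2 → S5 → S4 → S3 → Depot (or its reverse).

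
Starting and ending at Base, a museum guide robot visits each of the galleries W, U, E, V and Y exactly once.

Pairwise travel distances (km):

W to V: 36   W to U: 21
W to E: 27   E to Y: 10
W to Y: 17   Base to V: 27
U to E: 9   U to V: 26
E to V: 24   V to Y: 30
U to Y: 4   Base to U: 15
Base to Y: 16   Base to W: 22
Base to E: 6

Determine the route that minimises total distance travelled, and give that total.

With 5 stops there are 5!/2 = 60 distinct round trips (a route and its reverse cost the same).
Base-W-U-E-V-Y-Base: 22+21+9+24+30+16 = 122
Base-W-U-E-Y-V-Base: 22+21+9+10+30+27 = 119
Base-W-U-V-E-Y-Base: 22+21+26+24+10+16 = 119
Base-W-U-V-Y-E-Base: 22+21+26+30+10+6 = 115
Base-W-U-Y-E-V-Base: 22+21+4+10+24+27 = 108
Base-W-U-Y-V-E-Base: 22+21+4+30+24+6 = 107
Base-W-E-U-V-Y-Base: 22+27+9+26+30+16 = 130
Base-W-E-U-Y-V-Base: 22+27+9+4+30+27 = 119
Base-W-E-V-U-Y-Base: 22+27+24+26+4+16 = 119
Base-W-E-V-Y-U-Base: 22+27+24+30+4+15 = 122
Base-W-E-Y-U-V-Base: 22+27+10+4+26+27 = 116
Base-W-E-Y-V-U-Base: 22+27+10+30+26+15 = 130
Base-W-V-U-E-Y-Base: 22+36+26+9+10+16 = 119
Base-W-V-U-Y-E-Base: 22+36+26+4+10+6 = 104
… (46 more)
Base-W-Y-U-V-E-Base: 22+17+4+26+24+6 = 99  ← best
The minimum is 99.
One optimal route: Base → W → Y → U → V → E → Base (or its reverse).

Minimum total distance: 99 km.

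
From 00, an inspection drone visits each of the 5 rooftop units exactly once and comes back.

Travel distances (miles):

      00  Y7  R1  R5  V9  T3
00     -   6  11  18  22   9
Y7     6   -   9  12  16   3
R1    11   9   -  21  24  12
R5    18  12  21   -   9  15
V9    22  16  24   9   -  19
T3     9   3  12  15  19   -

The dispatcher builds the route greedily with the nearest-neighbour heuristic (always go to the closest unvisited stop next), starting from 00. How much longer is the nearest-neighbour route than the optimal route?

00: Y7=6, T3=9, R1=11, R5=18, V9=22 ⇒ Y7
Y7: T3=3, R1=9, R5=12, V9=16 ⇒ T3
T3: R1=12, R5=15, V9=19 ⇒ R1
R1: R5=21, V9=24 ⇒ R5
R5: V9=9 ⇒ V9
NN route 00 → Y7 → T3 → R1 → R5 → V9 → 00 costs 73.
Optimal: 00 → Y7 → T3 → R5 → V9 → R1 → 00 costs 68 (by enumerating all 60 distinct tours).
Excess = 73 − 68 = 5.

Excess over optimum: 5 miles.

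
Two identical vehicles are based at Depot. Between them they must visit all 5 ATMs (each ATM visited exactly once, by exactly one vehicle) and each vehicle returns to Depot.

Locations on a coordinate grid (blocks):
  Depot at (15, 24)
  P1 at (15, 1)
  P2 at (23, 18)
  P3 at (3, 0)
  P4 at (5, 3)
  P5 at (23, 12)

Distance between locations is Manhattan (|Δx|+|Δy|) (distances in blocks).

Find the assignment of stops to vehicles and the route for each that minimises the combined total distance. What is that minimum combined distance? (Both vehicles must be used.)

112 blocks — the smallest possible combined total.

Check every non-empty split of the stops between the two vehicles; for each half take its own optimal tour:
  {P1} + {P2, P3, P4, P5}: 46 + 88 = 134
  {P2} + {P1, P3, P4, P5}: 28 + 88 = 116
  {P1, P2} + {P3, P4, P5}: 62 + 88 = 150
  {P3} + {P1, P2, P4, P5}: 72 + 82 = 154
  {P1, P3} + {P2, P4, P5}: 72 + 78 = 150
  {P2, P3} + {P1, P4, P5}: 88 + 82 = 170
  … (15 splits in total)
  {P1, P3, P4} + {P2, P5}: 72 + 40 = 112  ← best
Best: vehicle 1 Depot → P1 → P3 → P4 → Depot = 72; vehicle 2 Depot → P2 → P5 → Depot = 40; combined 112.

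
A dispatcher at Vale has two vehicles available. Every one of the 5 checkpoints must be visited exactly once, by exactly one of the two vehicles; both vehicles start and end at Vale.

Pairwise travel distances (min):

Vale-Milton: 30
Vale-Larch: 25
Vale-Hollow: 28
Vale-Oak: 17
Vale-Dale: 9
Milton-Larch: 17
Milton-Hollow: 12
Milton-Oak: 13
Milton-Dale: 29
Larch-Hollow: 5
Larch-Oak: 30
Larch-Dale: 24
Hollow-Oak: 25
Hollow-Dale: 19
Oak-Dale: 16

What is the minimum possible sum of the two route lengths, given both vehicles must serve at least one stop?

There are 2^4 − 1 = 15 ways to divide the 5 stops into two non-empty groups. For each, the best each vehicle can do is its own shortest tour through its group:
  {Milton} + {Larch, Hollow, Oak, Dale}: 60 + 80 = 140
  {Larch} + {Milton, Hollow, Oak, Dale}: 50 + 70 = 120
  {Milton, Larch} + {Hollow, Oak, Dale}: 72 + 70 = 142
  {Hollow} + {Milton, Larch, Oak, Dale}: 56 + 80 = 136
  {Milton, Hollow} + {Larch, Oak, Dale}: 70 + 80 = 150
  {Larch, Hollow} + {Milton, Oak, Dale}: 58 + 68 = 126
  … (15 splits in total)
  {Milton, Larch, Hollow, Oak} + {Dale}: 72 + 18 = 90  ← best
Best: vehicle 1 Vale → Larch → Hollow → Milton → Oak → Vale = 72; vehicle 2 Vale → Dale → Vale = 18; combined 90.

Minimum combined distance: 90 min.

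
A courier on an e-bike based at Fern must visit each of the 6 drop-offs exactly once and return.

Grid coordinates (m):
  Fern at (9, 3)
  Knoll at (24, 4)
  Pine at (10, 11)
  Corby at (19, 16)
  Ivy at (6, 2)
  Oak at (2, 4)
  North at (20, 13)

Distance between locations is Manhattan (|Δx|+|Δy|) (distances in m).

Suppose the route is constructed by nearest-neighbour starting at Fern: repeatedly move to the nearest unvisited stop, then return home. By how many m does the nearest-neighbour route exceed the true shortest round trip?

Fern: Ivy=4, Oak=8, Pine=9, Knoll=16, North=21, Corby=23 ⇒ Ivy
Ivy: Oak=6, Pine=13, Knoll=20, North=25, Corby=27 ⇒ Oak
Oak: Pine=15, Knoll=22, North=27, Corby=29 ⇒ Pine
Pine: North=12, Corby=14, Knoll=21 ⇒ North
North: Corby=4, Knoll=13 ⇒ Corby
Corby: Knoll=17 ⇒ Knoll
NN route Fern → Ivy → Oak → Pine → North → Corby → Knoll → Fern costs 74.
Optimal: Fern → Knoll → North → Corby → Pine → Oak → Ivy → Fern costs 72 (by enumerating all 360 distinct tours).
Excess = 74 − 72 = 2.

The nearest-neighbour route is 2 m longer than optimal.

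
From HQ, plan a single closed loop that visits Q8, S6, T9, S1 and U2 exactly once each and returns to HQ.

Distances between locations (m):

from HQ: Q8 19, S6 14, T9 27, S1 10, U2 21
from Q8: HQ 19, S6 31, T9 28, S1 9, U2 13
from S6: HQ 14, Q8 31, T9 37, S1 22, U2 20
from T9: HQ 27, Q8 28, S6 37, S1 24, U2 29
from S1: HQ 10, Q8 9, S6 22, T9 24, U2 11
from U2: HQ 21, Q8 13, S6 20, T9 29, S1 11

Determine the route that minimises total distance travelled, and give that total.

There are 60 distinct closed tours to check (reversals are equivalent).
HQ - Q8 - S6 - T9 - S1 - U2 - HQ: 19+31+37+24+11+21 = 143
HQ - Q8 - S6 - T9 - U2 - S1 - HQ: 19+31+37+29+11+10 = 137
HQ - Q8 - S6 - S1 - T9 - U2 - HQ: 19+31+22+24+29+21 = 146
HQ - Q8 - S6 - S1 - U2 - T9 - HQ: 19+31+22+11+29+27 = 139
HQ - Q8 - S6 - U2 - T9 - S1 - HQ: 19+31+20+29+24+10 = 133
HQ - Q8 - S6 - U2 - S1 - T9 - HQ: 19+31+20+11+24+27 = 132
HQ - Q8 - T9 - S6 - S1 - U2 - HQ: 19+28+37+22+11+21 = 138
HQ - Q8 - T9 - S6 - U2 - S1 - HQ: 19+28+37+20+11+10 = 125
HQ - Q8 - T9 - S1 - S6 - U2 - HQ: 19+28+24+22+20+21 = 134
HQ - Q8 - T9 - S1 - U2 - S6 - HQ: 19+28+24+11+20+14 = 116
HQ - Q8 - T9 - U2 - S6 - S1 - HQ: 19+28+29+20+22+10 = 128
HQ - Q8 - T9 - U2 - S1 - S6 - HQ: 19+28+29+11+22+14 = 123
HQ - Q8 - S1 - S6 - T9 - U2 - HQ: 19+9+22+37+29+21 = 137
HQ - Q8 - S1 - S6 - U2 - T9 - HQ: 19+9+22+20+29+27 = 126
… (46 more)
HQ - S6 - U2 - Q8 - S1 - T9 - HQ: 14+20+13+9+24+27 = 107  ← best
The minimum is 107.
One optimal route: HQ → S6 → U2 → Q8 → S1 → T9 → HQ (or its reverse).

Minimum total distance: 107 m.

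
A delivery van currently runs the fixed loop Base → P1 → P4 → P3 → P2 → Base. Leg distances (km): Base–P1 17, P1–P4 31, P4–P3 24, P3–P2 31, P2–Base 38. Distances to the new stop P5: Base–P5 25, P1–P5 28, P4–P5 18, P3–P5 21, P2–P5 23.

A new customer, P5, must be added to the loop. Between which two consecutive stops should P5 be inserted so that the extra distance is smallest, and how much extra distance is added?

Insertion cost between consecutive stops i–j is d(i,P5) + d(P5,j) − d(i,j):
  between Base and P1: 25 + 28 − 17 = 36
  between P1 and P4: 28 + 18 − 31 = 15
  between P4 and P3: 18 + 21 − 24 = 15
  between P3 and P2: 21 + 23 − 31 = 13
  between P2 and Base: 23 + 25 − 38 = 10
Cheapest insertion is between P2 and Base, adding 10.
New total = 141 + 10 = 151.

Adding 10 km by placing P5 on the P2–Base leg.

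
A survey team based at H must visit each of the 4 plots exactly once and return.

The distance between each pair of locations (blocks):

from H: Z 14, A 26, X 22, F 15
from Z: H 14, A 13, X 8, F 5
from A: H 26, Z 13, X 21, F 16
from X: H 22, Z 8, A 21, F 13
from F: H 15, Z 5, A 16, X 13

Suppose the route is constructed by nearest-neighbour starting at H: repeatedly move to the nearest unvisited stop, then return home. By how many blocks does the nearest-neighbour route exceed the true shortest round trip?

5 blocks longer than the optimal tour.

H: Z=14, F=15, X=22, A=26 ⇒ Z
Z: F=5, X=8, A=13 ⇒ F
F: X=13, A=16 ⇒ X
X: A=21 ⇒ A
NN route H → Z → F → X → A → H costs 79.
Optimal: H → Z → X → A → F → H costs 74 (by enumerating all 12 distinct tours).
Excess = 79 − 74 = 5.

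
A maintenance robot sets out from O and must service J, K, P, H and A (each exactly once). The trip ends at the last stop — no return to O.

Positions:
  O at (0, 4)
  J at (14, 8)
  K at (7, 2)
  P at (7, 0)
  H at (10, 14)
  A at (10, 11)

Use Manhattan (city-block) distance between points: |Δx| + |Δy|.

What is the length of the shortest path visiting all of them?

There are 5! = 120 possible orderings.
O→J→K→P→H→A: 18+13+2+17+3 = 53
O→J→K→P→A→H: 18+13+2+14+3 = 50
O→J→K→H→P→A: 18+13+15+17+14 = 77
O→J→K→H→A→P: 18+13+15+3+14 = 63
O→J→K→A→P→H: 18+13+12+14+17 = 74
O→J→K→A→H→P: 18+13+12+3+17 = 63
O→J→P→K→H→A: 18+15+2+15+3 = 53
O→J→P→K→A→H: 18+15+2+12+3 = 50
O→J→P→H→K→A: 18+15+17+15+12 = 77
O→J→P→H→A→K: 18+15+17+3+12 = 65
O→J→P→A→K→H: 18+15+14+12+15 = 74
O→J→P→A→H→K: 18+15+14+3+15 = 65
O→J→H→K→P→A: 18+10+15+2+14 = 59
O→J→H→K→A→P: 18+10+15+12+14 = 69
… (106 more)
O→K→P→J→A→H: 9+2+15+7+3 = 36  ← best
The minimum is 36.
One shortest path: O → K → P → J → A → H.

Shortest open route: 36.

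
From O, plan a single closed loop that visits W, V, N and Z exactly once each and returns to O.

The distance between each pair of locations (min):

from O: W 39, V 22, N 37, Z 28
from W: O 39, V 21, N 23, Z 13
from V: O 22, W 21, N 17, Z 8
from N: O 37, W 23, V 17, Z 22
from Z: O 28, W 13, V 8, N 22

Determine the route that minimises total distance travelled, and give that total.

There are 12 distinct closed tours to check (reversals are equivalent).
O → W → V → N → Z → O: 39+21+17+22+28 = 127
O → W → V → Z → N → O: 39+21+8+22+37 = 127
O → W → N → V → Z → O: 39+23+17+8+28 = 115
O → W → N → Z → V → O: 39+23+22+8+22 = 114
O → W → Z → V → N → O: 39+13+8+17+37 = 114
O → W → Z → N → V → O: 39+13+22+17+22 = 113
O → V → W → N → Z → O: 22+21+23+22+28 = 116
O → V → W → Z → N → O: 22+21+13+22+37 = 115
O → V → N → W → Z → O: 22+17+23+13+28 = 103
O → V → Z → W → N → O: 22+8+13+23+37 = 103
O → N → W → V → Z → O: 37+23+21+8+28 = 117
O → N → V → W → Z → O: 37+17+21+13+28 = 116
The minimum is 103.
One optimal route: O → V → N → W → Z → O (or its reverse).

103 min — the shortest possible round trip.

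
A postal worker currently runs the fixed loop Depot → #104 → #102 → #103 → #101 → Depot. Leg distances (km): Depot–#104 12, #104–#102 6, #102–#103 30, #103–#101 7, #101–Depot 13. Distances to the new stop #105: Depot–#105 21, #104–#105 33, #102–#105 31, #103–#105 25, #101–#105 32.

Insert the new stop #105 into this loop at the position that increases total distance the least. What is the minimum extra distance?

Minimum extra distance: 26 km, inserting #105 between #102 and #103.

Insertion cost between consecutive stops i–j is d(i,#105) + d(#105,j) − d(i,j):
  between Depot and #104: 21 + 33 − 12 = 42
  between #104 and #102: 33 + 31 − 6 = 58
  between #102 and #103: 31 + 25 − 30 = 26
  between #103 and #101: 25 + 32 − 7 = 50
  between #101 and Depot: 32 + 21 − 13 = 40
Cheapest insertion is between #102 and #103, adding 26.
New total = 68 + 26 = 94.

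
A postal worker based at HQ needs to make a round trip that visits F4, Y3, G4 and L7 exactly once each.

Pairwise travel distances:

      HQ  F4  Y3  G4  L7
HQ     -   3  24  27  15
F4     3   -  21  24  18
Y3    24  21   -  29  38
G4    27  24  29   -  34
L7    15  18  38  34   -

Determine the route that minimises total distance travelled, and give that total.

With 4 stops there are 4!/2 = 12 distinct round trips (a route and its reverse cost the same).
HQ-F4-Y3-G4-L7-HQ: 3+21+29+34+15 = 102
HQ-F4-Y3-L7-G4-HQ: 3+21+38+34+27 = 123
HQ-F4-G4-Y3-L7-HQ: 3+24+29+38+15 = 109
HQ-F4-G4-L7-Y3-HQ: 3+24+34+38+24 = 123
HQ-F4-L7-Y3-G4-HQ: 3+18+38+29+27 = 115
HQ-F4-L7-G4-Y3-HQ: 3+18+34+29+24 = 108
HQ-Y3-F4-G4-L7-HQ: 24+21+24+34+15 = 118
HQ-Y3-F4-L7-G4-HQ: 24+21+18+34+27 = 124
HQ-Y3-G4-F4-L7-HQ: 24+29+24+18+15 = 110
HQ-Y3-L7-F4-G4-HQ: 24+38+18+24+27 = 131
HQ-G4-F4-Y3-L7-HQ: 27+24+21+38+15 = 125
HQ-G4-Y3-F4-L7-HQ: 27+29+21+18+15 = 110
The minimum is 102.
One optimal route: HQ → F4 → Y3 → G4 → L7 → HQ (or its reverse).

Shortest round trip = 102.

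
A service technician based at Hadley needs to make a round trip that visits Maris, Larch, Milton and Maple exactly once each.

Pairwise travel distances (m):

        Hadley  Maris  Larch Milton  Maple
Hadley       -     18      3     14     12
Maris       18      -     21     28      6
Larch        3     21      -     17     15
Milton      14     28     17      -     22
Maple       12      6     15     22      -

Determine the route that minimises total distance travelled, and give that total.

Minimum total distance: 66 m.

There are 12 distinct closed tours to check (reversals are equivalent).
Hadley-Maris-Larch-Milton-Maple-Hadley: 18+21+17+22+12 = 90
Hadley-Maris-Larch-Maple-Milton-Hadley: 18+21+15+22+14 = 90
Hadley-Maris-Milton-Larch-Maple-Hadley: 18+28+17+15+12 = 90
Hadley-Maris-Milton-Maple-Larch-Hadley: 18+28+22+15+3 = 86
Hadley-Maris-Maple-Larch-Milton-Hadley: 18+6+15+17+14 = 70
Hadley-Maris-Maple-Milton-Larch-Hadley: 18+6+22+17+3 = 66
Hadley-Larch-Maris-Milton-Maple-Hadley: 3+21+28+22+12 = 86
Hadley-Larch-Maris-Maple-Milton-Hadley: 3+21+6+22+14 = 66
Hadley-Larch-Milton-Maris-Maple-Hadley: 3+17+28+6+12 = 66
Hadley-Larch-Maple-Maris-Milton-Hadley: 3+15+6+28+14 = 66
Hadley-Milton-Maris-Larch-Maple-Hadley: 14+28+21+15+12 = 90
Hadley-Milton-Larch-Maris-Maple-Hadley: 14+17+21+6+12 = 70
The minimum is 66.
One optimal route: Hadley → Maris → Maple → Milton → Larch → Hadley (or its reverse).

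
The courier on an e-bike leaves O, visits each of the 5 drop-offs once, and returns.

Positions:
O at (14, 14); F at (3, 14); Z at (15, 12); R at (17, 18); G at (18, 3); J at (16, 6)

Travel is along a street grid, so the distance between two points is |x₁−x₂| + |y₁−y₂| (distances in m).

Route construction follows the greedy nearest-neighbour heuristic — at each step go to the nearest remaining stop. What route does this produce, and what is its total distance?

O → [Z:3 / R:7 / J:10 / F:11 / G:15] → Z (3)
Z → [J:7 / R:8 / G:12 / F:14] → J (7)
J → [G:5 / R:13 / F:21] → G (5)
G → [R:16 / F:26] → R (16)
R → [F:18] → F (18)
Return F→O: 11.
Total = 3 + 7 + 5 + 16 + 18 + 11 = 60.

Nearest-neighbour total = 60 m; route O → Z → J → G → R → F → O.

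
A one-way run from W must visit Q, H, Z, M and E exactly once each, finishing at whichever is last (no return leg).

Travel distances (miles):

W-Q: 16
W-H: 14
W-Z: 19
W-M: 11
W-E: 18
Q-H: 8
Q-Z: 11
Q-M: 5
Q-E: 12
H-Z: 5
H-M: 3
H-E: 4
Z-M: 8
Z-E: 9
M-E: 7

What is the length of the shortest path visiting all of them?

36 miles — the minimum one-way total.

There are 5! = 120 possible orderings.
W - Q - H - Z - M - E: 16+8+5+8+7 = 44
W - Q - H - Z - E - M: 16+8+5+9+7 = 45
W - Q - H - M - Z - E: 16+8+3+8+9 = 44
W - Q - H - M - E - Z: 16+8+3+7+9 = 43
W - Q - H - E - Z - M: 16+8+4+9+8 = 45
W - Q - H - E - M - Z: 16+8+4+7+8 = 43
W - Q - Z - H - M - E: 16+11+5+3+7 = 42
W - Q - Z - H - E - M: 16+11+5+4+7 = 43
W - Q - Z - M - H - E: 16+11+8+3+4 = 42
W - Q - Z - M - E - H: 16+11+8+7+4 = 46
W - Q - Z - E - H - M: 16+11+9+4+3 = 43
W - Q - Z - E - M - H: 16+11+9+7+3 = 46
W - Q - M - H - Z - E: 16+5+3+5+9 = 38
W - Q - M - H - E - Z: 16+5+3+4+9 = 37
… (106 more)
W - M - Q - Z - H - E: 11+5+11+5+4 = 36  ← best
The minimum is 36.
One shortest path: W → M → Q → Z → H → E.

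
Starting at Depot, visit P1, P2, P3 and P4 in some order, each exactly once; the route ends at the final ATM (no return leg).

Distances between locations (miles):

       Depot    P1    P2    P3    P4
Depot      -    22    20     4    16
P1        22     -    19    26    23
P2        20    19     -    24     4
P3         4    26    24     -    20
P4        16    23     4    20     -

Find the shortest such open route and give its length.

There are 4! = 24 possible orderings.
Depot - P1 - P2 - P3 - P4: 22+19+24+20 = 85
Depot - P1 - P2 - P4 - P3: 22+19+4+20 = 65
Depot - P1 - P3 - P2 - P4: 22+26+24+4 = 76
Depot - P1 - P3 - P4 - P2: 22+26+20+4 = 72
Depot - P1 - P4 - P2 - P3: 22+23+4+24 = 73
Depot - P1 - P4 - P3 - P2: 22+23+20+24 = 89
Depot - P2 - P1 - P3 - P4: 20+19+26+20 = 85
Depot - P2 - P1 - P4 - P3: 20+19+23+20 = 82
Depot - P2 - P3 - P1 - P4: 20+24+26+23 = 93
Depot - P2 - P3 - P4 - P1: 20+24+20+23 = 87
Depot - P2 - P4 - P1 - P3: 20+4+23+26 = 73
Depot - P2 - P4 - P3 - P1: 20+4+20+26 = 70
Depot - P3 - P1 - P2 - P4: 4+26+19+4 = 53
Depot - P3 - P1 - P4 - P2: 4+26+23+4 = 57
… (10 more)
Depot - P3 - P4 - P2 - P1: 4+20+4+19 = 47  ← best
The minimum is 47.
One shortest path: Depot → P3 → P4 → P2 → P1.

47 miles — the minimum one-way total.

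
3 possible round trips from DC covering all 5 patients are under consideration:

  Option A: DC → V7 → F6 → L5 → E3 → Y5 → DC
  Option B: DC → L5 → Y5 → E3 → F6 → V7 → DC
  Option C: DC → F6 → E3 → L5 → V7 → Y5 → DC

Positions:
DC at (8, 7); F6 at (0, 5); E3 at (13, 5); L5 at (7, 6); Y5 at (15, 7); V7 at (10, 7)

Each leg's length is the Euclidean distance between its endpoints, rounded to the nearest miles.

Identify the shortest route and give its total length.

Option A: 2 + 10 + 7 + 6 + 3 + 7 = 35
Option B: 1 + 8 + 3 + 13 + 10 + 2 = 37
Option C: 8 + 13 + 6 + 3 + 5 + 7 = 42

35 miles — Option A is the shortest.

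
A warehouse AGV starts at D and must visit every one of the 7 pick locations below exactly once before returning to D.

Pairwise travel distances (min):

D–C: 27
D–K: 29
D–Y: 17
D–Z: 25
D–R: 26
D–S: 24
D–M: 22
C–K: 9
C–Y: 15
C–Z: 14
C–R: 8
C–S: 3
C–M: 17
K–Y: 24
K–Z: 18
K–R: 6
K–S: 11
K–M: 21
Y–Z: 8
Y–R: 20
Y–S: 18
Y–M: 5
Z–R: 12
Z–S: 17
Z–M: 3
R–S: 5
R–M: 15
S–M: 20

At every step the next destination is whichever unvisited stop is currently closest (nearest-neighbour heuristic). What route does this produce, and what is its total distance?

Total distance 83 min via the nearest-neighbour route D → Y → M → Z → R → S → C → K → D.

From D: distances to unvisited — Y=17, M=22, S=24, Z=25, R=26, C=27, K=29. Nearest is Y (17).
From Y: distances to unvisited — M=5, Z=8, C=15, S=18, R=20, K=24. Nearest is M (5).
From M: distances to unvisited — Z=3, R=15, C=17, S=20, K=21. Nearest is Z (3).
From Z: distances to unvisited — R=12, C=14, S=17, K=18. Nearest is R (12).
From R: distances to unvisited — S=5, K=6, C=8. Nearest is S (5).
From S: distances to unvisited — C=3, K=11. Nearest is C (3).
From C: distances to unvisited — K=9. Nearest is K (9).
Return K→D: 29.
Total = 17 + 5 + 3 + 12 + 5 + 3 + 9 + 29 = 83.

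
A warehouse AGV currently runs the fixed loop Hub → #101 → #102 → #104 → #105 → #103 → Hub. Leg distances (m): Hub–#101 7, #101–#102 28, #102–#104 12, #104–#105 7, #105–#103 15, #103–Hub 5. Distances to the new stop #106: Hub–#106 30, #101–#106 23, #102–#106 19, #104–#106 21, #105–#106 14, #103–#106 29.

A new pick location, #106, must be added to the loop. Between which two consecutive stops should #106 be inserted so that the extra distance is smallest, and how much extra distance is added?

+14 m — insert #106 between #101 and #102.

Insertion cost between consecutive stops i–j is d(i,#106) + d(#106,j) − d(i,j):
  between Hub and #101: 30 + 23 − 7 = 46
  between #101 and #102: 23 + 19 − 28 = 14
  between #102 and #104: 19 + 21 − 12 = 28
  between #104 and #105: 21 + 14 − 7 = 28
  between #105 and #103: 14 + 29 − 15 = 28
  between #103 and Hub: 29 + 30 − 5 = 54
Cheapest insertion is between #101 and #102, adding 14.
New total = 74 + 14 = 88.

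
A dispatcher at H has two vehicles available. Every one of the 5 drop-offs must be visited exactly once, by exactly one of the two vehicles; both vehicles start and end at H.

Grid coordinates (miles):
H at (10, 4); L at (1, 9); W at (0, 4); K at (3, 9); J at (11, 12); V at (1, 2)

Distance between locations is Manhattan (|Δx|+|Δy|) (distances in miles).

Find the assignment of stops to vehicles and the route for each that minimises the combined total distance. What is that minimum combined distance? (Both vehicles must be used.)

52 miles — the smallest possible combined total.

Try each way of splitting the stops between the two vehicles (each non-empty) and, for each split, find the best tour for each vehicle:
  {L} + {W, K, J, V}: 28 + 42 = 70
  {W} + {L, K, J, V}: 20 + 40 = 60
  {L, W} + {K, J, V}: 30 + 40 = 70
  {K} + {L, W, J, V}: 24 + 42 = 66
  {L, K} + {W, J, V}: 28 + 42 = 70
  {W, K} + {L, J, V}: 30 + 40 = 70
  … (15 splits in total)
  {J} + {L, W, K, V}: 18 + 34 = 52  ← best
Best: vehicle 1 H → J → H = 18; vehicle 2 H → W → V → L → K → H = 34; combined 52.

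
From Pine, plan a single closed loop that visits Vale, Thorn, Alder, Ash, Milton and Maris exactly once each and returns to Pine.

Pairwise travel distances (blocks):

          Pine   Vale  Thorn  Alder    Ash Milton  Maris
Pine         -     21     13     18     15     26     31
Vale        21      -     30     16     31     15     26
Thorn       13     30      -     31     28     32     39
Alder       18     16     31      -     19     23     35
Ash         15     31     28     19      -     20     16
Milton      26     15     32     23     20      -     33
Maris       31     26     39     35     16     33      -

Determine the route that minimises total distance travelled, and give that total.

Pine-Vale-Thorn-Alder-Ash-Milton-Maris-Pine: 21+30+31+19+20+33+31 = 185
Pine-Vale-Thorn-Alder-Ash-Maris-Milton-Pine: 21+30+31+19+16+33+26 = 176
Pine-Vale-Thorn-Alder-Milton-Ash-Maris-Pine: 21+30+31+23+20+16+31 = 172
Pine-Vale-Thorn-Alder-Milton-Maris-Ash-Pine: 21+30+31+23+33+16+15 = 169
Pine-Vale-Thorn-Alder-Maris-Ash-Milton-Pine: 21+30+31+35+16+20+26 = 179
Pine-Vale-Thorn-Alder-Maris-Milton-Ash-Pine: 21+30+31+35+33+20+15 = 185
Pine-Vale-Thorn-Ash-Alder-Milton-Maris-Pine: 21+30+28+19+23+33+31 = 185
Pine-Vale-Thorn-Ash-Alder-Maris-Milton-Pine: 21+30+28+19+35+33+26 = 192
… (352 more)
Pine-Thorn-Maris-Ash-Milton-Vale-Alder-Pine: 13+39+16+20+15+16+18 = 137  ← best
The minimum is 137.
One optimal route: Pine → Thorn → Maris → Ash → Milton → Vale → Alder → Pine (or its reverse).

137 blocks — the shortest possible round trip.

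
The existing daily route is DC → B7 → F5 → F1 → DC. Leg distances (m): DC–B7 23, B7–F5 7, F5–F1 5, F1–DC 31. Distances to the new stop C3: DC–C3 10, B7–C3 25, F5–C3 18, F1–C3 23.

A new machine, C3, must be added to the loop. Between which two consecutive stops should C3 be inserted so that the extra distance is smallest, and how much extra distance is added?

Adding 2 m by placing C3 on the F1–DC leg.

Insertion cost between consecutive stops i–j is d(i,C3) + d(C3,j) − d(i,j):
  between DC and B7: 10 + 25 − 23 = 12
  between B7 and F5: 25 + 18 − 7 = 36
  between F5 and F1: 18 + 23 − 5 = 36
  between F1 and DC: 23 + 10 − 31 = 2
Cheapest insertion is between F1 and DC, adding 2.
New total = 66 + 2 = 68.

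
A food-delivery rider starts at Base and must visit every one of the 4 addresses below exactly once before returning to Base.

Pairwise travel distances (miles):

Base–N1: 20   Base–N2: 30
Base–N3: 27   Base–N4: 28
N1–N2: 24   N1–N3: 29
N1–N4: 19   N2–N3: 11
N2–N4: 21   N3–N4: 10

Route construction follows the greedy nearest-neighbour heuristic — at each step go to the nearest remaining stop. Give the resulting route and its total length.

Total distance 90 miles via the nearest-neighbour route Base → N1 → N4 → N3 → N2 → Base.

Base → [N1:20 / N3:27 / N4:28 / N2:30] → N1 (20)
N1 → [N4:19 / N2:24 / N3:29] → N4 (19)
N4 → [N3:10 / N2:21] → N3 (10)
N3 → [N2:11] → N2 (11)
Return N2→Base: 30.
Total = 20 + 19 + 10 + 11 + 30 = 90.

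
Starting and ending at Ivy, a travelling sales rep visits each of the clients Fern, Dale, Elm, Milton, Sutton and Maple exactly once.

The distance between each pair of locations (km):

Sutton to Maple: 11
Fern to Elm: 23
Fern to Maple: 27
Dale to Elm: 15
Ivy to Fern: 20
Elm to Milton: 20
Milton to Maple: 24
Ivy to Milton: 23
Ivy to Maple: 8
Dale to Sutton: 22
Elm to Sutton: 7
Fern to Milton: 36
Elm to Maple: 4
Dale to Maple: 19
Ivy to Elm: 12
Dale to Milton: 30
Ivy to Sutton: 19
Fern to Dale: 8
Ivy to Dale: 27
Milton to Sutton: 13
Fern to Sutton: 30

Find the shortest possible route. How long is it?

There are 360 distinct closed tours to check (reversals are equivalent).
Ivy→Fern→Dale→Elm→Milton→Sutton→Maple→Ivy: 20+8+15+20+13+11+8 = 95
Ivy→Fern→Dale→Elm→Milton→Maple→Sutton→Ivy: 20+8+15+20+24+11+19 = 117
Ivy→Fern→Dale→Elm→Sutton→Milton→Maple→Ivy: 20+8+15+7+13+24+8 = 95
Ivy→Fern→Dale→Elm→Sutton→Maple→Milton→Ivy: 20+8+15+7+11+24+23 = 108
Ivy→Fern→Dale→Elm→Maple→Milton→Sutton→Ivy: 20+8+15+4+24+13+19 = 103
Ivy→Fern→Dale→Elm→Maple→Sutton→Milton→Ivy: 20+8+15+4+11+13+23 = 94
Ivy→Fern→Dale→Milton→Elm→Sutton→Maple→Ivy: 20+8+30+20+7+11+8 = 104
Ivy→Fern→Dale→Milton→Elm→Maple→Sutton→Ivy: 20+8+30+20+4+11+19 = 112
… (352 more)
Ivy→Fern→Dale→Milton→Sutton→Elm→Maple→Ivy: 20+8+30+13+7+4+8 = 90  ← best
The minimum is 90.
One optimal route: Ivy → Fern → Dale → Milton → Sutton → Elm → Maple → Ivy (or its reverse).

Shortest round trip = 90 km.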